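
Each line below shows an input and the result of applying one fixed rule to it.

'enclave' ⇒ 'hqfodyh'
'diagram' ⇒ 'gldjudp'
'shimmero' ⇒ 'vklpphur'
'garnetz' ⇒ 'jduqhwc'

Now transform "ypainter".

The rule is to shift every letter 3 places forward in the alphabet (wrapping around).
For "ypainter" the result is "bsdlqwhu".

bsdlqwhu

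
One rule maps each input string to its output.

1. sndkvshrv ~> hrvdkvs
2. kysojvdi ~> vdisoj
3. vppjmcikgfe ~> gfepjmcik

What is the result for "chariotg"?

The transformation: delete the first 2 characters, then move the last 3 characters to the front (rotate right by 3).
For "chariotg", step one produces "ariotg"; step two turns that into "otgari".

otgari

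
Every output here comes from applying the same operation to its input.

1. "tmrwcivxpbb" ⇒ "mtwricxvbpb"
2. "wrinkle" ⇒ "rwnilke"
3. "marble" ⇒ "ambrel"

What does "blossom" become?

lbsoosm

The rule is to swap each adjacent pair of characters (1↔2, 3↔4, ...).
So "blossom" becomes "lbsoosm".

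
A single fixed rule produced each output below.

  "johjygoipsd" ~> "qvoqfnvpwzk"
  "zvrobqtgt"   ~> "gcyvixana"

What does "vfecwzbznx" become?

cmljdgigue

The pattern: shift every letter 7 places forward in the alphabet (wrapping around).
So "vfecwzbznx" becomes "cmljdgigue".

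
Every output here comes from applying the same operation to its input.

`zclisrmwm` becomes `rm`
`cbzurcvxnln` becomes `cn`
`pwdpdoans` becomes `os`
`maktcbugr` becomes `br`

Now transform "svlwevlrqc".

vq

In each case the input is transformed by: keep one character in every 3, starting at position 3 (positions 3rd, 6th, 9th, ...), then delete the first character.
On "svlwevlrqc": the first step gives "lvq", and the second then gives "vq".
(Check on "maktcbugr": → "kbr" → "br" ✓)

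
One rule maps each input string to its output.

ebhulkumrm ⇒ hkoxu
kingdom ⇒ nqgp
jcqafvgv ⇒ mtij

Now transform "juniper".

mqsu

Rule — shift every letter 3 places forward in the alphabet (wrapping around), then keep every other character starting from the first (positions 1st, 3rd, 5th, ...).
On "juniper" that produces "mqsu".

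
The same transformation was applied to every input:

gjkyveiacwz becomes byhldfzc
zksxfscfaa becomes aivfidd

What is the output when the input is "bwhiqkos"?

The transformation: shift every letter 3 places forward in the alphabet (wrapping around), then delete the first 3 characters.
On "bwhiqkos": the first step gives "ezkltnrv", and the second then gives "ltnrv".

ltnrv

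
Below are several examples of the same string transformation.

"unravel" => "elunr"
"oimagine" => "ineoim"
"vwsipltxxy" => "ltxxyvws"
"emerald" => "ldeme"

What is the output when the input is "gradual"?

algra

Each output is the input with this applied: move the first 3 characters to the end (rotate left by 3), then delete the first 2 characters.
Applying that to "gradual" gives "algra".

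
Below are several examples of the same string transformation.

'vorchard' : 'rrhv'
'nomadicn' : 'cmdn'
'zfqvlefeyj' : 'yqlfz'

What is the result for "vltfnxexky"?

ktnev

Rule — keep every other character starting from the first (positions 1st, 3rd, 5th, ...), then swap the first and last characters.
Working it through for "vltfnxexky": intermediate "vtnek", final "ktnev".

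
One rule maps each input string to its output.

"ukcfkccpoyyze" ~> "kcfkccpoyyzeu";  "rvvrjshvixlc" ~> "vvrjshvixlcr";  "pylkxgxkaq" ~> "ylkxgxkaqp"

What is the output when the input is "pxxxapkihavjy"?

The transformation: move the first character to the end.
On "pxxxapkihavjy" that produces "xxxapkihavjyp".

xxxapkihavjyp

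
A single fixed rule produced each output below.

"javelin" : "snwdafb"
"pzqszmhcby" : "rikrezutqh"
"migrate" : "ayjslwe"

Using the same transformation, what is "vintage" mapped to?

aflsywn

In each case the input is transformed by: move the first character to the end, then shift every letter 8 places backward in the alphabet (wrapping around).
"vintage" → "intagev" → "aflsywn".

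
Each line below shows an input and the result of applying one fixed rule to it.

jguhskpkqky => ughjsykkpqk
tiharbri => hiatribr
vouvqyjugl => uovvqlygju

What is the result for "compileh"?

What's happening: move the first 2 characters to the end (rotate left by 2), then take characters alternately from the front and the back (1st, last, 2nd, 2nd-last, ...).
"compileh" → "mpilehco" → "mopcihle".

mopcihle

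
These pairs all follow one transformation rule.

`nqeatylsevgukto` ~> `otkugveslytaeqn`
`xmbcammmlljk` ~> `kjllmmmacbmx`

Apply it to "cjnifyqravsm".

Looking at the pairs, the operation is to reverse the string.
For "cjnifyqravsm" the result is "msvarqyfinjc".

msvarqyfinjc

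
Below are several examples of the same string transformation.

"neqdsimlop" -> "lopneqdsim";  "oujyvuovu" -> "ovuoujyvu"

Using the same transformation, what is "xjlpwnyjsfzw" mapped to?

The rule is to move the last 3 characters to the front (rotate right by 3).
Applying that to "xjlpwnyjsfzw" gives "fzwxjlpwnyjs".

fzwxjlpwnyjs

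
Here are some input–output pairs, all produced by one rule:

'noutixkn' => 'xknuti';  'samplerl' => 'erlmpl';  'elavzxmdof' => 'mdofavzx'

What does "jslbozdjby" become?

djbylboz

Rule — delete the first 2 characters, then swap the front and back halves of the string.
"jslbozdjby" → "lbozdjby" → "djbylboz".
(Check on "elavzxmdof": → "avzxmdof" → "mdofavzx" ✓)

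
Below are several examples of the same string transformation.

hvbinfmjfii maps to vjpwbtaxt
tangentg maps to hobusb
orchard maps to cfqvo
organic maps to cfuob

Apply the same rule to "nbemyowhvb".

bpsamckv

Each output is the input with this applied: delete the last 2 characters, then shift every letter 12 places backward in the alphabet (wrapping around).
Doing the same to "nbemyowhvb": "bpsamckv".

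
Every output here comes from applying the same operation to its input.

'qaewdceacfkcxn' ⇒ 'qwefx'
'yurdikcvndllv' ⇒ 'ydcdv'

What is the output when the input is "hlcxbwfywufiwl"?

The rule is to keep one character in every 3, starting at position 1 (positions 1st, 4th, 7th, ...).
For "hlcxbwfywufiwl" the result is "hxfuw".

hxfuw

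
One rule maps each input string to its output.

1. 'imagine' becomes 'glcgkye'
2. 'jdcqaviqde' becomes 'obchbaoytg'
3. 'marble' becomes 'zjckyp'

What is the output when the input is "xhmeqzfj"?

Rule — move the last 3 characters to the front (rotate right by 3), then shift every letter 2 places backward in the alphabet (wrapping around).
For "xhmeqzfj", step one produces "zfjxhmeq"; step two turns that into "xdhvfkco".
(Check on "marble": → "blemar" → "zjckyp" ✓)

xdhvfkco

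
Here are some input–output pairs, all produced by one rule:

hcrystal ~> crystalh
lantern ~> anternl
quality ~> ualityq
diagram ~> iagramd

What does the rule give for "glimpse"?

Each output is the input with this applied: move the first character to the end.
Doing the same to "glimpse": "limpseg".

limpseg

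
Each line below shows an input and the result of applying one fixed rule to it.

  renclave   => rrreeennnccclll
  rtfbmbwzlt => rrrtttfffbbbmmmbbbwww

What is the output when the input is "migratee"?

mmmiiigggrrraaa

Each output is the input with this applied: delete the last 3 characters, then repeat every character 3 times.
Starting from "migratee": after the first operation, "migra"; after the second, "mmmiiigggrrraaa".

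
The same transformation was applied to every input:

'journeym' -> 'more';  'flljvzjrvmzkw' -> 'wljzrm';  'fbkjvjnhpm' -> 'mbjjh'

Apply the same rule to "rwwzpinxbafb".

bwzixa

The rule is to move the last 2 characters to the front (rotate right by 2), then keep every other character starting from the second (positions 2nd, 4th, 6th, ...).
Applying that to "rwwzpinxbafb" gives "bwzixa".
(Check on "flljvzjrvmzkw": → "kwflljvzjrvmz" → "wljzrm" ✓)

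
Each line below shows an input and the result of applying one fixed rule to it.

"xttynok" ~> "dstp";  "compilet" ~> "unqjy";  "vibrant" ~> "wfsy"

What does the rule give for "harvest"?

Each output is the input with this applied: shift every letter 5 places forward in the alphabet (wrapping around), then delete the first 3 characters.
"harvest" → "mfwajxy" → "ajxy".

ajxy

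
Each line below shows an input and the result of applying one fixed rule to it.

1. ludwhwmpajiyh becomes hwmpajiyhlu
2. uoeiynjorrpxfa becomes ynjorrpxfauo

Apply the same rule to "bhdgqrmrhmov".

qrmrhmovbh

Rule — move the first 2 characters to the end (rotate left by 2), then delete the first 2 characters.
"bhdgqrmrhmov" → "dgqrmrhmovbh" → "qrmrhmovbh".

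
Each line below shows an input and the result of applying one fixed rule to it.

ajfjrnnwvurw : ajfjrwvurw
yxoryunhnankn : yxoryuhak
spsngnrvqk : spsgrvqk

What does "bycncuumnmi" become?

The transformation: remove every "n".
Doing the same to "bycncuumnmi": "byccuummi".

byccuummi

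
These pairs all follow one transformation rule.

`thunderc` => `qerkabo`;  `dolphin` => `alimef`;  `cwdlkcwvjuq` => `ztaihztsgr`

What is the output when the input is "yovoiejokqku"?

The pattern: delete the last character, then shift every letter 3 places backward in the alphabet (wrapping around).
Applying both steps to "yovoiejokqku": "yovoiejokqk", then "vlslfbglhnh".

vlslfbglhnh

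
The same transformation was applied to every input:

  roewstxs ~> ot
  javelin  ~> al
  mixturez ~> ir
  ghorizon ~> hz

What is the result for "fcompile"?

The rule is to take characters alternately from the front and the back (1st, last, 2nd, 2nd-last, ...), then keep one character in every 3, starting at position 3 (positions 3rd, 6th, 9th, ...).
On "fcompile": the first step gives "fecloimp", and the second then gives "ci".

ci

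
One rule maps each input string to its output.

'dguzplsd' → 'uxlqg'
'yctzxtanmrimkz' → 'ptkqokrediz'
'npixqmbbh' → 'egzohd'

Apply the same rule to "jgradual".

The pattern: delete the last 3 characters, then shift every letter 9 places backward in the alphabet (wrapping around).
For "jgradual", step one produces "jgrad"; step two turns that into "axiru".

axiru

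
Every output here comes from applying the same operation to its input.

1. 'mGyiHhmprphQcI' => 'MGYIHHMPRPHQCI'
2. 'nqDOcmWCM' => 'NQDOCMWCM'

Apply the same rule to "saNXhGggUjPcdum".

The transformation: convert every letter to uppercase.
So "saNXhGggUjPcdum" becomes "SANXHGGGUJPCDUM".

SANXHGGGUJPCDUM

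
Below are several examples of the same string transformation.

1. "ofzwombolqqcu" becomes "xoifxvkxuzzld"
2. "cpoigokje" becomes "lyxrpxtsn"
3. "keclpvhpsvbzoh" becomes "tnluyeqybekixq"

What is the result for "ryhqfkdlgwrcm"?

The pattern: shift every letter 9 places forward in the alphabet (wrapping around).
For "ryhqfkdlgwrcm" the result is "ahqzotmupfalv".

ahqzotmupfalv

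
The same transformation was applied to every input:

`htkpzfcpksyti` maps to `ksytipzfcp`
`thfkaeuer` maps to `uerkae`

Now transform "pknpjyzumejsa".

The transformation: delete the first 3 characters, then swap the front and back halves of the string.
On "pknpjyzumejsa": the first step gives "pjyzumejsa", and the second then gives "mejsapjyzu".

mejsapjyzu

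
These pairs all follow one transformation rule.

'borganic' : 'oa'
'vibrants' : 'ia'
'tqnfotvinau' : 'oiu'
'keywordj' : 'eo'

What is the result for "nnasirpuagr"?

iu

The rule is to keep one character in every 3, starting at position 2 (positions 2nd, 5th, 8th, ...), then keep only the vowels.
For "nnasirpuagr", step one produces "niur"; step two turns that into "iu".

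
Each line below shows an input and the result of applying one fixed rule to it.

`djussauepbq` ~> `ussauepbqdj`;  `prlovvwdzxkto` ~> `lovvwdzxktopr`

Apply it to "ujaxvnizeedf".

What's happening: move the first 2 characters to the end (rotate left by 2).
"ujaxvnizeedf" → "axvnizeedfuj".

axvnizeedfuj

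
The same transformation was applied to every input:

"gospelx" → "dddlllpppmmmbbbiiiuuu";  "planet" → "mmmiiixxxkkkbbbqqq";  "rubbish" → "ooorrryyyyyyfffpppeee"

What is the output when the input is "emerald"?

The rule is to shift every letter 3 places backward in the alphabet (wrapping around), then repeat every character 3 times.
For "emerald", step one produces "bjboxia"; step two turns that into "bbbjjjbbboooxxxiiiaaa".

bbbjjjbbboooxxxiiiaaa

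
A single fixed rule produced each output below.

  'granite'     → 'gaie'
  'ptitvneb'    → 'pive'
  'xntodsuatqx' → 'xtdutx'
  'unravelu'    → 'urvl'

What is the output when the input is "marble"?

Looking at the pairs, the operation is to keep every other character starting from the first (positions 1st, 3rd, 5th, ...).
Doing the same to "marble": "mrl".

mrl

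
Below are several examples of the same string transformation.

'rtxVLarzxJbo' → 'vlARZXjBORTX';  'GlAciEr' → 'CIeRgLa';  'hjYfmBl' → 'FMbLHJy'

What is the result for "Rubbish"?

The transformation: move the first 3 characters to the end (rotate left by 3), then flip the case of every letter.
On "Rubbish": the first step gives "bishRub", and the second then gives "BISHrUB".

BISHrUB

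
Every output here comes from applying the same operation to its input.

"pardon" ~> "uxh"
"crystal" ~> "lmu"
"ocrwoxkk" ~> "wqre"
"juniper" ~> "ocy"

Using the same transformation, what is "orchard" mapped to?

The pattern: shift every letter 6 places backward in the alphabet (wrapping around), then keep every other character starting from the second (positions 2nd, 4th, 6th, ...).
Starting from "orchard": after the first operation, "ilwbulx"; after the second, "lbl".

lbl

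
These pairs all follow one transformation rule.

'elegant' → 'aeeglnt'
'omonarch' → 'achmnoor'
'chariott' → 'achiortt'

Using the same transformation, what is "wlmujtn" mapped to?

The pattern: sort the characters into alphabetical order.
On "wlmujtn" that produces "jlmntuw".

jlmntuw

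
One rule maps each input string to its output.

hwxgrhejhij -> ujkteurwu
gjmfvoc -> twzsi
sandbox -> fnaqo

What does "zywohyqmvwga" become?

mljbuldzij

In each case the input is transformed by: shift every letter 13 places forward in the alphabet (wrapping around) — i.e. ROT13, then delete the last 2 characters.
Working it through for "zywohyqmvwga": intermediate "mljbuldzijtn", final "mljbuldzij".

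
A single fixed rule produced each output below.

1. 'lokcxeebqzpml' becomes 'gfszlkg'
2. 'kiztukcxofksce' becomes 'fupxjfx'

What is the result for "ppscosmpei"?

Looking at the pairs, the operation is to shift every letter 5 places backward in the alphabet (wrapping around), then keep every other character starting from the first (positions 1st, 3rd, 5th, ...).
For "ppscosmpei", step one produces "kknxjnhkzd"; step two turns that into "knjhz".
(Check on "kiztukcxofksce": → "fduopfxsjafnxz" → "fupxjfx" ✓)

knjhz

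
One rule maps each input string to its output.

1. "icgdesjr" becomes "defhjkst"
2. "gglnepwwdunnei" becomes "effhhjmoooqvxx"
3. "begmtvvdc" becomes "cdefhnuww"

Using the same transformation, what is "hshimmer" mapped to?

fiijnnst

Rule — sort the characters into alphabetical order, then shift every letter 1 place forward in the alphabet (wrapping around).
For "hshimmer", step one produces "ehhimmrs"; step two turns that into "fiijnnst".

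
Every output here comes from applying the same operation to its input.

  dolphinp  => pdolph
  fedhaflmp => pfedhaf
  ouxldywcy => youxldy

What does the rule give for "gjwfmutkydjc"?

In each case the input is transformed by: move the last 3 characters to the front (rotate right by 3), then delete the first 2 characters.
Applying both steps to "gjwfmutkydjc": "djcgjwfmutky", then "cgjwfmutky".

cgjwfmutky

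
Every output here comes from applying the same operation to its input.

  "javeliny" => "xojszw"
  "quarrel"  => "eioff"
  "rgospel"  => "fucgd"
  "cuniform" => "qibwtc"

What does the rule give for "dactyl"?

roqh

The transformation: delete the last 2 characters, then shift every letter 12 places backward in the alphabet (wrapping around).
On "dactyl": the first step gives "dact", and the second then gives "roqh".
(Check on "javeliny": → "javeli" → "xojszw" ✓)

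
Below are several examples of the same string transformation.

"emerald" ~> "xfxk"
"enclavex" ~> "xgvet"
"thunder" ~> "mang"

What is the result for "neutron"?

gxnm

The pattern: delete the last 3 characters, then shift every letter 7 places backward in the alphabet (wrapping around).
On "neutron": the first step gives "neut", and the second then gives "gxnm".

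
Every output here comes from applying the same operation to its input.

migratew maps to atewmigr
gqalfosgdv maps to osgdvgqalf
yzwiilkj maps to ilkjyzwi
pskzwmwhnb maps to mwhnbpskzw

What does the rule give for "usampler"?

plerusam

The pattern: swap the front and back halves of the string.
For "usampler" the result is "plerusam".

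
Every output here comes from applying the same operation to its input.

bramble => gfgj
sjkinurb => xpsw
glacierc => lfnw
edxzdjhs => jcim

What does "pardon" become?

uwt

In each case the input is transformed by: shift every letter 5 places forward in the alphabet (wrapping around), then keep every other character starting from the first (positions 1st, 3rd, 5th, ...).
On "pardon" that produces "uwt".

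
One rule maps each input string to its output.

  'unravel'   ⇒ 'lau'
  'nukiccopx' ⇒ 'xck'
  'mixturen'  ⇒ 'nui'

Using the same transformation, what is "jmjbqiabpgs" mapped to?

sbqm

The rule is to reverse the string, then keep one character in every 3, starting at position 1 (positions 1st, 4th, 7th, ...).
Applying that to "jmjbqiabpgs" gives "sbqm".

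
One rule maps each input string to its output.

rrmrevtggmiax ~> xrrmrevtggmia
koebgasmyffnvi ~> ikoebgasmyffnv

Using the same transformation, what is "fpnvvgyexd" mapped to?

dfpnvvgyex

What's happening: move the last character to the front.
On "fpnvvgyexd" that produces "dfpnvvgyex".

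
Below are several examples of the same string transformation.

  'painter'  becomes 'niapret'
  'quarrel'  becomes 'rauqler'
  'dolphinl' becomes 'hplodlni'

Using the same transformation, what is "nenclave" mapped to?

The pattern: move the last 3 characters to the front (rotate right by 3), then reverse the string.
Working it through for "nenclave": intermediate "avenencl", final "lcneneva".

lcneneva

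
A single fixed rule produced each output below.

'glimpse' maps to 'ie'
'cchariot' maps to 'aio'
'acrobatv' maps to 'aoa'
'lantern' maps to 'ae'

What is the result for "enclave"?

eae

Rule — keep only the vowels.
Doing the same to "enclave": "eae".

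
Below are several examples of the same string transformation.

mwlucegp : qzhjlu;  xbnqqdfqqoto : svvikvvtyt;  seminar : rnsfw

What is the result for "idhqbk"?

The pattern: shift every letter 5 places forward in the alphabet (wrapping around), then delete the first 2 characters.
Working it through for "idhqbk": intermediate "nimvgp", final "mvgp".

mvgp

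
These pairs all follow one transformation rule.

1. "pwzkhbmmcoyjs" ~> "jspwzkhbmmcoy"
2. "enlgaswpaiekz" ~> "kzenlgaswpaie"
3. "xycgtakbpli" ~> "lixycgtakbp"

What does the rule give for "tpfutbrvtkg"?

kgtpfutbrvt

The transformation: move the last 2 characters to the front (rotate right by 2).
Doing the same to "tpfutbrvtkg": "kgtpfutbrvt".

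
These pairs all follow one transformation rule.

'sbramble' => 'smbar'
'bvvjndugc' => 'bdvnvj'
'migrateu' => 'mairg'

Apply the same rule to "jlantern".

jtlna

The transformation: delete the last 3 characters, then take characters alternately from the front and the back (1st, last, 2nd, 2nd-last, ...).
Starting from "jlantern": after the first operation, "jlant"; after the second, "jtlna".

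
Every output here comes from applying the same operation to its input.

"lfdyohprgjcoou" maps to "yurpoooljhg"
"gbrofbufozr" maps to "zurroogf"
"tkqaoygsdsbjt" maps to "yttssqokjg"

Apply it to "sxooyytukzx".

Each output is the input with this applied: sort the characters into reverse alphabetical order, then delete the last 3 characters.
For "sxooyytukzx", step one produces "zyyxxutsook"; step two turns that into "zyyxxuts".

zyyxxuts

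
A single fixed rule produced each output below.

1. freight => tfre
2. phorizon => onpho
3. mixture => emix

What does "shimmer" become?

rshi

The transformation: move the first 3 characters to the end (rotate left by 3), then delete the first 3 characters.
Starting from "shimmer": after the first operation, "mmershi"; after the second, "rshi".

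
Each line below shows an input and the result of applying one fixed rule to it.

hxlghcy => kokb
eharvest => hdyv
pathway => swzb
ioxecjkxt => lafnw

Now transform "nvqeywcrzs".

The pattern: keep every other character starting from the first (positions 1st, 3rd, 5th, ...), then shift every letter 3 places forward in the alphabet (wrapping around).
Working it through for "nvqeywcrzs": intermediate "nqycz", final "qtbfc".

qtbfc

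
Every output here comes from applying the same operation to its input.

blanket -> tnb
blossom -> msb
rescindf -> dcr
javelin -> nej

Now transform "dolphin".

npd

In each case the input is transformed by: keep one character in every 3, starting at position 1 (positions 1st, 4th, 7th, ...), then reverse the string.
Starting from "dolphin": after the first operation, "dpn"; after the second, "npd".
(Check on "blanket": → "bnt" → "tnb" ✓)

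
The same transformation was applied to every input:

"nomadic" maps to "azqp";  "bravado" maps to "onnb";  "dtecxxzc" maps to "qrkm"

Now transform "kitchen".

Each output is the input with this applied: keep every other character starting from the first (positions 1st, 3rd, 5th, ...), then shift every letter 13 places forward in the alphabet (wrapping around) — i.e. ROT13.
On "kitchen": the first step gives "kthn", and the second then gives "xgua".

xgua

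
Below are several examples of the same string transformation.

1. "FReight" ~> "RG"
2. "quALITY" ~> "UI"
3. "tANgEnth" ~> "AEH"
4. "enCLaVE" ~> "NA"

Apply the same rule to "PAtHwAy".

AW

Rule — keep one character in every 3, starting at position 2 (positions 2nd, 5th, 8th, ...), then convert every letter to uppercase.
"PAtHwAy" → "Aw" → "AW".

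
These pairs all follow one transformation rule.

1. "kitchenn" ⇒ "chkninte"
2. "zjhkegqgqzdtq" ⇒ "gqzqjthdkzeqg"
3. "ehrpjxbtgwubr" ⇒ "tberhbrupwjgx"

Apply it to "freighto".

The pattern: take characters alternately from the front and the back (1st, last, 2nd, 2nd-last, ...), then move the last 2 characters to the front (rotate right by 2).
So "freighto" becomes "igforteh".

igforteh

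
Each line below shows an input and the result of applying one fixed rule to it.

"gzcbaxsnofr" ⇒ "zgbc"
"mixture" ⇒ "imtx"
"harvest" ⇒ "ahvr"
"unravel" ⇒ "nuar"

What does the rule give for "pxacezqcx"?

xpca

The transformation: swap each adjacent pair of characters (1↔2, 3↔4, ...), then keep only the first 4 characters.
For "pxacezqcx", step one produces "xpcazecqx"; step two turns that into "xpca".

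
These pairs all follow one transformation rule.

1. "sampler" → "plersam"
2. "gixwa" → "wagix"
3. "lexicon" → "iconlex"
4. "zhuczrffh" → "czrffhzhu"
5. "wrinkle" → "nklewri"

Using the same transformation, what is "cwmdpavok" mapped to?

dpavokcwm

In each case the input is transformed by: move the first 3 characters to the end (rotate left by 3).
Doing the same to "cwmdpavok": "dpavokcwm".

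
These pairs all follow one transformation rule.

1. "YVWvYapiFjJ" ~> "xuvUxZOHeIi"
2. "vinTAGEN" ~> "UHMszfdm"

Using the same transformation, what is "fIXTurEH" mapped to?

The rule is to shift every letter 1 place backward in the alphabet (wrapping around), then flip the case of every letter.
On "fIXTurEH": the first step gives "eHWStqDG", and the second then gives "EhwsTQdg".

EhwsTQdg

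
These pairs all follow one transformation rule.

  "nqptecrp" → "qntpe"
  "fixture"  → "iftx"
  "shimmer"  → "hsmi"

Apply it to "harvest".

Looking at the pairs, the operation is to delete the last 3 characters, then swap each adjacent pair of characters (1↔2, 3↔4, ...).
Starting from "harvest": after the first operation, "harv"; after the second, "ahvr".
(Check on "fixture": → "fixt" → "iftx" ✓)

ahvr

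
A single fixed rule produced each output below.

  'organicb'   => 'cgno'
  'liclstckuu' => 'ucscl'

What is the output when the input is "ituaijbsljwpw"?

wuiblwi

The rule is to keep every other character starting from the first (positions 1st, 3rd, 5th, ...), then swap the first and last characters.
So "ituaijbsljwpw" becomes "wuiblwi".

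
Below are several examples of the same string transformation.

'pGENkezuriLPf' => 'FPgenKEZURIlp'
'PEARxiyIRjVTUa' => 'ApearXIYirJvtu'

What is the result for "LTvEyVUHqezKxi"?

IltVeYvuhQEZkX

The rule is to move the last character to the front, then flip the case of every letter.
For "LTvEyVUHqezKxi", step one produces "iLTvEyVUHqezKx"; step two turns that into "IltVeYvuhQEZkX".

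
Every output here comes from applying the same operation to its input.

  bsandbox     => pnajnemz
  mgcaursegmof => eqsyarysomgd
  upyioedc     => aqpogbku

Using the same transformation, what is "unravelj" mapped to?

hqxvgzdm

What's happening: shift every letter 12 places forward in the alphabet (wrapping around), then swap the front and back halves of the string.
For "unravelj", step one produces "gzdmhqxv"; step two turns that into "hqxvgzdm".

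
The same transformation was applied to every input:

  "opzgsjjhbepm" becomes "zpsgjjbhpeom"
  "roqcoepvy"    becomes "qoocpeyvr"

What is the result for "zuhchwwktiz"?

Each output is the input with this applied: move the first character to the end, then swap each adjacent pair of characters (1↔2, 3↔4, ...).
"zuhchwwktiz" → "uhchwwktizz" → "huhcwwtkziz".

huhcwwtkziz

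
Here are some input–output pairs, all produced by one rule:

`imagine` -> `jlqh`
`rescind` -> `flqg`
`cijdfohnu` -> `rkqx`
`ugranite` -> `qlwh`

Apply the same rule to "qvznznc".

Each output is the input with this applied: shift every letter 3 places forward in the alphabet (wrapping around), then keep only the last 4 characters.
Working it through for "qvznznc": intermediate "tycqcqf", final "qcqf".

qcqf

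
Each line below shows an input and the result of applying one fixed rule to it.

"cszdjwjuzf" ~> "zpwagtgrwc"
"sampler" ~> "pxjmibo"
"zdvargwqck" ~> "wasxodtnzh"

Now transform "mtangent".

jqxkdbkq

Rule — shift every letter 3 places backward in the alphabet (wrapping around).
Doing the same to "mtangent": "jqxkdbkq".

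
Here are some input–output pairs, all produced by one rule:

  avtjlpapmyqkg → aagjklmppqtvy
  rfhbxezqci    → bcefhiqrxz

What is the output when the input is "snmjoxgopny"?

Looking at the pairs, the operation is to sort the characters into alphabetical order.
For "snmjoxgopny" the result is "gjmnnoopsxy".

gjmnnoopsxy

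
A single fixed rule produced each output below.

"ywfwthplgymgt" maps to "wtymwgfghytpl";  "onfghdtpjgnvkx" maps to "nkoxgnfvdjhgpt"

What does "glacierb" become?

lrgbciae

The pattern: swap each adjacent pair of characters (1↔2, 3↔4, ...), then take characters alternately from the front and the back (1st, last, 2nd, 2nd-last, ...).
Applying both steps to "glacierb": "lgcaeibr", then "lrgbciae".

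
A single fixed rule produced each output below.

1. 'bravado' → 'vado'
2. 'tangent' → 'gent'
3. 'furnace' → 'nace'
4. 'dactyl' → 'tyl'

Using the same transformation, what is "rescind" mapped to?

Rule — delete the first 3 characters.
For "rescind" the result is "cind".

cind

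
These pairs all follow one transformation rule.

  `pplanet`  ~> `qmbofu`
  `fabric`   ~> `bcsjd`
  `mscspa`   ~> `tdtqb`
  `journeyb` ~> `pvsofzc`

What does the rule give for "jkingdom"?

Looking at the pairs, the operation is to shift every letter 1 place forward in the alphabet (wrapping around), then delete the first character.
"jkingdom" → "ljohepn".

ljohepn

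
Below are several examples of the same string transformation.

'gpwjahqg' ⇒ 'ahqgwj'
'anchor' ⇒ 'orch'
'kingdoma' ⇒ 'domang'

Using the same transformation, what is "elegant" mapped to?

anteg

Looking at the pairs, the operation is to delete the first 2 characters, then move the first 2 characters to the end (rotate left by 2).
"elegant" → "anteg".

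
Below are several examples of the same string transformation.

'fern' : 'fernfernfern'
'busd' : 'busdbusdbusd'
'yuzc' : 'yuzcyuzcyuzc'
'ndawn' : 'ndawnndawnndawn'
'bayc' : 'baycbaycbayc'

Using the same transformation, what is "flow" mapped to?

flowflowflow

The rule is to write the whole string 3 times in a row.
On "flow" that produces "flowflowflow".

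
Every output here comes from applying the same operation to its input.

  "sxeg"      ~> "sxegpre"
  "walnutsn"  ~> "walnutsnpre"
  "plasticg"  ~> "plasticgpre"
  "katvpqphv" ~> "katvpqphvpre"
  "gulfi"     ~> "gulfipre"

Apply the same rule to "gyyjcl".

gyyjclpre

What's happening: append "pre".
Doing the same to "gyyjcl": "gyyjclpre".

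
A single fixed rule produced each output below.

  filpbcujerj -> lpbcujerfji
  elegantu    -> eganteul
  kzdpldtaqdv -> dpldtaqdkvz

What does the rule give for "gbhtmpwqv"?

htmpwqgvb

Rule — swap the first and last characters, then move the first 2 characters to the end (rotate left by 2).
For "gbhtmpwqv" the result is "htmpwqgvb".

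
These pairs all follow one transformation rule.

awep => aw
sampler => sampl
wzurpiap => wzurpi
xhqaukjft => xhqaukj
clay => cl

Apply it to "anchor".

anch

In each case the input is transformed by: delete the last 2 characters.
For "anchor" the result is "anch".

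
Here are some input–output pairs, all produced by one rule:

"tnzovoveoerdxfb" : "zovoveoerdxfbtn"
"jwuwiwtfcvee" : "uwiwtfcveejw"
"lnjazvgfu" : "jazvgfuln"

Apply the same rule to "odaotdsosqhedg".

What's happening: move the first 2 characters to the end (rotate left by 2).
For "odaotdsosqhedg" the result is "aotdsosqhedgod".

aotdsosqhedgod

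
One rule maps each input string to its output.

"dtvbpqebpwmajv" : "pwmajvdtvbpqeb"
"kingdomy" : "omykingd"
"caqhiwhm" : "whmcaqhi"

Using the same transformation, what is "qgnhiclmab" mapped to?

lmabqgnhic

The pattern: swap the front and back halves of the string, then move the first character to the end.
On "qgnhiclmab": the first step gives "clmabqgnhi", and the second then gives "lmabqgnhic".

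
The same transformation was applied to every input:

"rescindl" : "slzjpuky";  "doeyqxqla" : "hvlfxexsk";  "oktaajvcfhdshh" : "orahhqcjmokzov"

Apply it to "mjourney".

In each case the input is transformed by: shift every letter 7 places forward in the alphabet (wrapping around), then swap the first and last characters.
Applying that to "mjourney" gives "fqvbyult".

fqvbyult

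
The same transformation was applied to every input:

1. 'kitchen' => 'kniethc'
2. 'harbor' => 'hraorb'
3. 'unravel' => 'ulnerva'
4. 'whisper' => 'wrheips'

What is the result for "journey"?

Rule — take characters alternately from the front and the back (1st, last, 2nd, 2nd-last, ...).
Doing the same to "journey": "jyoeunr".

jyoeunr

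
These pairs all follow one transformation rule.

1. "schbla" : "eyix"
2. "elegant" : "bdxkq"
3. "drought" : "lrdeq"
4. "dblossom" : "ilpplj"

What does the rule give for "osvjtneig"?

What's happening: delete the first 2 characters, then shift every letter 3 places backward in the alphabet (wrapping around).
"osvjtneig" → "vjtneig" → "sgqkbfd".
(Check on "schbla": → "hbla" → "eyix" ✓)

sgqkbfd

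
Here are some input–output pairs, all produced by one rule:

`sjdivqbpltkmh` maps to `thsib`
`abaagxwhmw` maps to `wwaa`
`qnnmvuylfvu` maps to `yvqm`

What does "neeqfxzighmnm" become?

Rule — keep one character in every 3, starting at position 1 (positions 1st, 4th, 7th, ...), then move the last 2 characters to the front (rotate right by 2).
On "neeqfxzighmnm": the first step gives "nqzhm", and the second then gives "hmnqz".

hmnqz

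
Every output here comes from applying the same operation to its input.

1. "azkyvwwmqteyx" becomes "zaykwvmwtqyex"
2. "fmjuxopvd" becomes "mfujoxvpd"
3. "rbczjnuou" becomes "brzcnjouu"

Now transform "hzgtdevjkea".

zhtgedjveka

The transformation: swap each adjacent pair of characters (1↔2, 3↔4, ...).
For "hzgtdevjkea" the result is "zhtgedjveka".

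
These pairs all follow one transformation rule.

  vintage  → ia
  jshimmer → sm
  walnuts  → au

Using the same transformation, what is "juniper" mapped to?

Looking at the pairs, the operation is to move the last character to the front, then keep one character in every 3, starting at position 3 (positions 3rd, 6th, 9th, ...).
So "juniper" becomes "up".

up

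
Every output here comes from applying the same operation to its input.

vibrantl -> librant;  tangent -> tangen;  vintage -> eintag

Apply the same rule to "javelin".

Looking at the pairs, the operation is to delete the first character, then move the last character to the front.
On "javelin": the first step gives "avelin", and the second then gives "naveli".

naveli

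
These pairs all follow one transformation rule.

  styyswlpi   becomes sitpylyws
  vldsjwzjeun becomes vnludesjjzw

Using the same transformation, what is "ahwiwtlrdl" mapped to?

The pattern: take characters alternately from the front and the back (1st, last, 2nd, 2nd-last, ...).
Doing the same to "ahwiwtlrdl": "alhdwrilwt".

alhdwrilwt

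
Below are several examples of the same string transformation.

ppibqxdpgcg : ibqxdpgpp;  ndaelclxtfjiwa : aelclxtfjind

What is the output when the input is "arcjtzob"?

cjtzar

The rule is to delete the last 2 characters, then move the first 2 characters to the end (rotate left by 2).
On "arcjtzob": the first step gives "arcjtz", and the second then gives "cjtzar".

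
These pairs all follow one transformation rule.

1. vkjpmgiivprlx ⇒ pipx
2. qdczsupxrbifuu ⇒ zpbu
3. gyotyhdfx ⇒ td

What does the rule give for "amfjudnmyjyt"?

In each case the input is transformed by: delete the first 2 characters, then keep one character in every 3, starting at position 2 (positions 2nd, 5th, 8th, ...).
On "amfjudnmyjyt": the first step gives "fjudnmyjyt", and the second then gives "jnj".

jnj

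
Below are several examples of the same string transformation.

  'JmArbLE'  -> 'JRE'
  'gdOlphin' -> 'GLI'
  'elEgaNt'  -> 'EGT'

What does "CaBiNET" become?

Looking at the pairs, the operation is to keep one character in every 3, starting at position 1 (positions 1st, 4th, 7th, ...), then convert every letter to uppercase.
"CaBiNET" → "CiT" → "CIT".

CIT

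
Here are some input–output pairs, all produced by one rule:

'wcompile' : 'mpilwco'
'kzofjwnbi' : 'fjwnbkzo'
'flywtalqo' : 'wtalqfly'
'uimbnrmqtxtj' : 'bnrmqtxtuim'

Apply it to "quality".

Each output is the input with this applied: delete the last character, then move the first 3 characters to the end (rotate left by 3).
Starting from "quality": after the first operation, "qualit"; after the second, "litqua".

litqua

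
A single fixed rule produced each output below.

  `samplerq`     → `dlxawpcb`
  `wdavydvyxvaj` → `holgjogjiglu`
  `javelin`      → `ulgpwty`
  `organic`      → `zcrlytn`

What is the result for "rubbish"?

cfmmtds

In each case the input is transformed by: shift every letter 11 places forward in the alphabet (wrapping around).
So "rubbish" becomes "cfmmtds".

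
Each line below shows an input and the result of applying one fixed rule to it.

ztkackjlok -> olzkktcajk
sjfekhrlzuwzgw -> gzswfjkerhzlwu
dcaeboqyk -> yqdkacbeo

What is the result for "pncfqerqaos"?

oapscnqfreq

Rule — move the last 3 characters to the front (rotate right by 3), then swap each adjacent pair of characters (1↔2, 3↔4, ...).
Starting from "pncfqerqaos": after the first operation, "aospncfqerq"; after the second, "oapscnqfreq".
(Check on "dcaeboqyk": → "qykdcaebo" → "yqdkacbeo" ✓)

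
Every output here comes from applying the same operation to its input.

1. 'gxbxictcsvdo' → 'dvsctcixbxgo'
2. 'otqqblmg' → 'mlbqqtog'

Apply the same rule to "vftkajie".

ijaktfve

The transformation: reverse the string, then move the first character to the end.
For "vftkajie", step one produces "eijaktfv"; step two turns that into "ijaktfve".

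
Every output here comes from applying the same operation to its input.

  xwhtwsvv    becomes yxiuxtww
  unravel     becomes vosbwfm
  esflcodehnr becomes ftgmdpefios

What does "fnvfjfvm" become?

gowgkgwn

Rule — shift every letter 1 place forward in the alphabet (wrapping around).
Applying that to "fnvfjfvm" gives "gowgkgwn".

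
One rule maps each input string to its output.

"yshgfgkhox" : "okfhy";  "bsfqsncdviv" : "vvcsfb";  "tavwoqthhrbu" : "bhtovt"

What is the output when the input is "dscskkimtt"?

tikcd

The transformation: keep every other character starting from the first (positions 1st, 3rd, 5th, ...), then reverse the string.
Working it through for "dscskkimtt": intermediate "dckit", final "tikcd".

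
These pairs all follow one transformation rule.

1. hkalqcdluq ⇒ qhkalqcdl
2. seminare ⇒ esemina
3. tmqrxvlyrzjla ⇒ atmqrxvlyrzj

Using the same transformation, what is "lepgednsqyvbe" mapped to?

elepgednsqyv

The transformation: move the last character to the front, then delete the last character.
For "lepgednsqyvbe", step one produces "elepgednsqyvb"; step two turns that into "elepgednsqyv".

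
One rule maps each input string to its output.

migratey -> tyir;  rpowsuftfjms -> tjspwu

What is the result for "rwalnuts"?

In each case the input is transformed by: swap the front and back halves of the string, then keep every other character starting from the second (positions 2nd, 4th, 6th, ...).
For "rwalnuts", step one produces "nutsrwal"; step two turns that into "uswl".

uswl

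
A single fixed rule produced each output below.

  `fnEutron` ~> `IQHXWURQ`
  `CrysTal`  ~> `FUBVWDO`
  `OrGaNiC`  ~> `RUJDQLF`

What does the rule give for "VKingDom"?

Looking at the pairs, the operation is to shift every letter 3 places forward in the alphabet (wrapping around), then convert every letter to uppercase.
"VKingDom" → "YNLQJGRP".

YNLQJGRP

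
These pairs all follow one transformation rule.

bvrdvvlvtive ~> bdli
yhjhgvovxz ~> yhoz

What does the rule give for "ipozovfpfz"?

izfz

The rule is to keep one character in every 3, starting at position 1 (positions 1st, 4th, 7th, ...).
So "ipozovfpfz" becomes "izfz".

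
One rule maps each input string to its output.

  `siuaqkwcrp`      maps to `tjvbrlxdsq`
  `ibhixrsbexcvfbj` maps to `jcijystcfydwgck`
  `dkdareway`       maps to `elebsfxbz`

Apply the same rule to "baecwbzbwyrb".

cbfdxcacxzsc

Rule — shift every letter 1 place forward in the alphabet (wrapping around).
For "baecwbzbwyrb" the result is "cbfdxcacxzsc".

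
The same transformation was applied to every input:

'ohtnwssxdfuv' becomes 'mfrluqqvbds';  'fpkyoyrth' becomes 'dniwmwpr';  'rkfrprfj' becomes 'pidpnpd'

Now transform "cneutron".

alcsrpm

In each case the input is transformed by: delete the last character, then shift every letter 2 places backward in the alphabet (wrapping around).
Starting from "cneutron": after the first operation, "cneutro"; after the second, "alcsrpm".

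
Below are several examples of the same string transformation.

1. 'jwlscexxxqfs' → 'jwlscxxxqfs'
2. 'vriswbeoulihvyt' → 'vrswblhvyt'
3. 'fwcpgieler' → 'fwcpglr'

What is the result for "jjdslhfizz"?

jjdslhfzz

Looking at the pairs, the operation is to remove every vowel.
Applying that to "jjdslhfizz" gives "jjdslhfzz".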